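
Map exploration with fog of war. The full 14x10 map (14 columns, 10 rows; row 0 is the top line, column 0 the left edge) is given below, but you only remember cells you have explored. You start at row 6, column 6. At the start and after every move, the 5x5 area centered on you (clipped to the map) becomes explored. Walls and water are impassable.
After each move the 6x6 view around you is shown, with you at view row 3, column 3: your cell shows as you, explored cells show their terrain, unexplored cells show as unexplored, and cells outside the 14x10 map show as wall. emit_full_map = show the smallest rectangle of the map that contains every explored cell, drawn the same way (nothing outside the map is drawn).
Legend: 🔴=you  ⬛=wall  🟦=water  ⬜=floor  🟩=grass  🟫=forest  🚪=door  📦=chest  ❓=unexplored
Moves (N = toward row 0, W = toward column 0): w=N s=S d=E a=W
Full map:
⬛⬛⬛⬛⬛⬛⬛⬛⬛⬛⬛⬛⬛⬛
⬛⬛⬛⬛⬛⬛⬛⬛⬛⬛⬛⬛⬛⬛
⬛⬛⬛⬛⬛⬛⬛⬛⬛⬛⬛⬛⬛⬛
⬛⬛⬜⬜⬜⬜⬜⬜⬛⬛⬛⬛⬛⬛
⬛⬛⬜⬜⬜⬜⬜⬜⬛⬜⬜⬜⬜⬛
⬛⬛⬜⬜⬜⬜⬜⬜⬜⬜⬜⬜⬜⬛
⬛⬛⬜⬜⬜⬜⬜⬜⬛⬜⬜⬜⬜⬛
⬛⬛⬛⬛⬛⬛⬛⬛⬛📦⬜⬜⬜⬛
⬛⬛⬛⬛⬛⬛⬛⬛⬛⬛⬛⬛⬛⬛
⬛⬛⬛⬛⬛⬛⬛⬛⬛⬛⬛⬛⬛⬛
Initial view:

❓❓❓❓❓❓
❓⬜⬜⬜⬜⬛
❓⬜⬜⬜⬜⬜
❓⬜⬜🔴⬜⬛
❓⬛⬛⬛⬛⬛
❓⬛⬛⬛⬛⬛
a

❓❓❓❓❓❓
❓⬜⬜⬜⬜⬜
❓⬜⬜⬜⬜⬜
❓⬜⬜🔴⬜⬜
❓⬛⬛⬛⬛⬛
❓⬛⬛⬛⬛⬛

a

❓❓❓❓❓❓
❓⬜⬜⬜⬜⬜
❓⬜⬜⬜⬜⬜
❓⬜⬜🔴⬜⬜
❓⬛⬛⬛⬛⬛
❓⬛⬛⬛⬛⬛

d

❓❓❓❓❓❓
⬜⬜⬜⬜⬜⬜
⬜⬜⬜⬜⬜⬜
⬜⬜⬜🔴⬜⬜
⬛⬛⬛⬛⬛⬛
⬛⬛⬛⬛⬛⬛

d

❓❓❓❓❓❓
⬜⬜⬜⬜⬜⬛
⬜⬜⬜⬜⬜⬜
⬜⬜⬜🔴⬜⬛
⬛⬛⬛⬛⬛⬛
⬛⬛⬛⬛⬛⬛

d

❓❓❓❓❓❓
⬜⬜⬜⬜⬛⬜
⬜⬜⬜⬜⬜⬜
⬜⬜⬜🔴⬛⬜
⬛⬛⬛⬛⬛📦
⬛⬛⬛⬛⬛⬛

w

❓❓❓❓❓❓
❓⬜⬜⬜⬛⬛
⬜⬜⬜⬜⬛⬜
⬜⬜⬜🔴⬜⬜
⬜⬜⬜⬜⬛⬜
⬛⬛⬛⬛⬛📦

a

❓❓❓❓❓❓
❓⬜⬜⬜⬜⬛
⬜⬜⬜⬜⬜⬛
⬜⬜⬜🔴⬜⬜
⬜⬜⬜⬜⬜⬛
⬛⬛⬛⬛⬛⬛

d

❓❓❓❓❓❓
⬜⬜⬜⬜⬛⬛
⬜⬜⬜⬜⬛⬜
⬜⬜⬜🔴⬜⬜
⬜⬜⬜⬜⬛⬜
⬛⬛⬛⬛⬛📦

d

❓❓❓❓❓❓
⬜⬜⬜⬛⬛⬛
⬜⬜⬜⬛⬜⬜
⬜⬜⬜🔴⬜⬜
⬜⬜⬜⬛⬜⬜
⬛⬛⬛⬛📦⬜

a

❓❓❓❓❓❓
⬜⬜⬜⬜⬛⬛
⬜⬜⬜⬜⬛⬜
⬜⬜⬜🔴⬜⬜
⬜⬜⬜⬜⬛⬜
⬛⬛⬛⬛⬛📦

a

❓❓❓❓❓❓
❓⬜⬜⬜⬜⬛
⬜⬜⬜⬜⬜⬛
⬜⬜⬜🔴⬜⬜
⬜⬜⬜⬜⬜⬛
⬛⬛⬛⬛⬛⬛


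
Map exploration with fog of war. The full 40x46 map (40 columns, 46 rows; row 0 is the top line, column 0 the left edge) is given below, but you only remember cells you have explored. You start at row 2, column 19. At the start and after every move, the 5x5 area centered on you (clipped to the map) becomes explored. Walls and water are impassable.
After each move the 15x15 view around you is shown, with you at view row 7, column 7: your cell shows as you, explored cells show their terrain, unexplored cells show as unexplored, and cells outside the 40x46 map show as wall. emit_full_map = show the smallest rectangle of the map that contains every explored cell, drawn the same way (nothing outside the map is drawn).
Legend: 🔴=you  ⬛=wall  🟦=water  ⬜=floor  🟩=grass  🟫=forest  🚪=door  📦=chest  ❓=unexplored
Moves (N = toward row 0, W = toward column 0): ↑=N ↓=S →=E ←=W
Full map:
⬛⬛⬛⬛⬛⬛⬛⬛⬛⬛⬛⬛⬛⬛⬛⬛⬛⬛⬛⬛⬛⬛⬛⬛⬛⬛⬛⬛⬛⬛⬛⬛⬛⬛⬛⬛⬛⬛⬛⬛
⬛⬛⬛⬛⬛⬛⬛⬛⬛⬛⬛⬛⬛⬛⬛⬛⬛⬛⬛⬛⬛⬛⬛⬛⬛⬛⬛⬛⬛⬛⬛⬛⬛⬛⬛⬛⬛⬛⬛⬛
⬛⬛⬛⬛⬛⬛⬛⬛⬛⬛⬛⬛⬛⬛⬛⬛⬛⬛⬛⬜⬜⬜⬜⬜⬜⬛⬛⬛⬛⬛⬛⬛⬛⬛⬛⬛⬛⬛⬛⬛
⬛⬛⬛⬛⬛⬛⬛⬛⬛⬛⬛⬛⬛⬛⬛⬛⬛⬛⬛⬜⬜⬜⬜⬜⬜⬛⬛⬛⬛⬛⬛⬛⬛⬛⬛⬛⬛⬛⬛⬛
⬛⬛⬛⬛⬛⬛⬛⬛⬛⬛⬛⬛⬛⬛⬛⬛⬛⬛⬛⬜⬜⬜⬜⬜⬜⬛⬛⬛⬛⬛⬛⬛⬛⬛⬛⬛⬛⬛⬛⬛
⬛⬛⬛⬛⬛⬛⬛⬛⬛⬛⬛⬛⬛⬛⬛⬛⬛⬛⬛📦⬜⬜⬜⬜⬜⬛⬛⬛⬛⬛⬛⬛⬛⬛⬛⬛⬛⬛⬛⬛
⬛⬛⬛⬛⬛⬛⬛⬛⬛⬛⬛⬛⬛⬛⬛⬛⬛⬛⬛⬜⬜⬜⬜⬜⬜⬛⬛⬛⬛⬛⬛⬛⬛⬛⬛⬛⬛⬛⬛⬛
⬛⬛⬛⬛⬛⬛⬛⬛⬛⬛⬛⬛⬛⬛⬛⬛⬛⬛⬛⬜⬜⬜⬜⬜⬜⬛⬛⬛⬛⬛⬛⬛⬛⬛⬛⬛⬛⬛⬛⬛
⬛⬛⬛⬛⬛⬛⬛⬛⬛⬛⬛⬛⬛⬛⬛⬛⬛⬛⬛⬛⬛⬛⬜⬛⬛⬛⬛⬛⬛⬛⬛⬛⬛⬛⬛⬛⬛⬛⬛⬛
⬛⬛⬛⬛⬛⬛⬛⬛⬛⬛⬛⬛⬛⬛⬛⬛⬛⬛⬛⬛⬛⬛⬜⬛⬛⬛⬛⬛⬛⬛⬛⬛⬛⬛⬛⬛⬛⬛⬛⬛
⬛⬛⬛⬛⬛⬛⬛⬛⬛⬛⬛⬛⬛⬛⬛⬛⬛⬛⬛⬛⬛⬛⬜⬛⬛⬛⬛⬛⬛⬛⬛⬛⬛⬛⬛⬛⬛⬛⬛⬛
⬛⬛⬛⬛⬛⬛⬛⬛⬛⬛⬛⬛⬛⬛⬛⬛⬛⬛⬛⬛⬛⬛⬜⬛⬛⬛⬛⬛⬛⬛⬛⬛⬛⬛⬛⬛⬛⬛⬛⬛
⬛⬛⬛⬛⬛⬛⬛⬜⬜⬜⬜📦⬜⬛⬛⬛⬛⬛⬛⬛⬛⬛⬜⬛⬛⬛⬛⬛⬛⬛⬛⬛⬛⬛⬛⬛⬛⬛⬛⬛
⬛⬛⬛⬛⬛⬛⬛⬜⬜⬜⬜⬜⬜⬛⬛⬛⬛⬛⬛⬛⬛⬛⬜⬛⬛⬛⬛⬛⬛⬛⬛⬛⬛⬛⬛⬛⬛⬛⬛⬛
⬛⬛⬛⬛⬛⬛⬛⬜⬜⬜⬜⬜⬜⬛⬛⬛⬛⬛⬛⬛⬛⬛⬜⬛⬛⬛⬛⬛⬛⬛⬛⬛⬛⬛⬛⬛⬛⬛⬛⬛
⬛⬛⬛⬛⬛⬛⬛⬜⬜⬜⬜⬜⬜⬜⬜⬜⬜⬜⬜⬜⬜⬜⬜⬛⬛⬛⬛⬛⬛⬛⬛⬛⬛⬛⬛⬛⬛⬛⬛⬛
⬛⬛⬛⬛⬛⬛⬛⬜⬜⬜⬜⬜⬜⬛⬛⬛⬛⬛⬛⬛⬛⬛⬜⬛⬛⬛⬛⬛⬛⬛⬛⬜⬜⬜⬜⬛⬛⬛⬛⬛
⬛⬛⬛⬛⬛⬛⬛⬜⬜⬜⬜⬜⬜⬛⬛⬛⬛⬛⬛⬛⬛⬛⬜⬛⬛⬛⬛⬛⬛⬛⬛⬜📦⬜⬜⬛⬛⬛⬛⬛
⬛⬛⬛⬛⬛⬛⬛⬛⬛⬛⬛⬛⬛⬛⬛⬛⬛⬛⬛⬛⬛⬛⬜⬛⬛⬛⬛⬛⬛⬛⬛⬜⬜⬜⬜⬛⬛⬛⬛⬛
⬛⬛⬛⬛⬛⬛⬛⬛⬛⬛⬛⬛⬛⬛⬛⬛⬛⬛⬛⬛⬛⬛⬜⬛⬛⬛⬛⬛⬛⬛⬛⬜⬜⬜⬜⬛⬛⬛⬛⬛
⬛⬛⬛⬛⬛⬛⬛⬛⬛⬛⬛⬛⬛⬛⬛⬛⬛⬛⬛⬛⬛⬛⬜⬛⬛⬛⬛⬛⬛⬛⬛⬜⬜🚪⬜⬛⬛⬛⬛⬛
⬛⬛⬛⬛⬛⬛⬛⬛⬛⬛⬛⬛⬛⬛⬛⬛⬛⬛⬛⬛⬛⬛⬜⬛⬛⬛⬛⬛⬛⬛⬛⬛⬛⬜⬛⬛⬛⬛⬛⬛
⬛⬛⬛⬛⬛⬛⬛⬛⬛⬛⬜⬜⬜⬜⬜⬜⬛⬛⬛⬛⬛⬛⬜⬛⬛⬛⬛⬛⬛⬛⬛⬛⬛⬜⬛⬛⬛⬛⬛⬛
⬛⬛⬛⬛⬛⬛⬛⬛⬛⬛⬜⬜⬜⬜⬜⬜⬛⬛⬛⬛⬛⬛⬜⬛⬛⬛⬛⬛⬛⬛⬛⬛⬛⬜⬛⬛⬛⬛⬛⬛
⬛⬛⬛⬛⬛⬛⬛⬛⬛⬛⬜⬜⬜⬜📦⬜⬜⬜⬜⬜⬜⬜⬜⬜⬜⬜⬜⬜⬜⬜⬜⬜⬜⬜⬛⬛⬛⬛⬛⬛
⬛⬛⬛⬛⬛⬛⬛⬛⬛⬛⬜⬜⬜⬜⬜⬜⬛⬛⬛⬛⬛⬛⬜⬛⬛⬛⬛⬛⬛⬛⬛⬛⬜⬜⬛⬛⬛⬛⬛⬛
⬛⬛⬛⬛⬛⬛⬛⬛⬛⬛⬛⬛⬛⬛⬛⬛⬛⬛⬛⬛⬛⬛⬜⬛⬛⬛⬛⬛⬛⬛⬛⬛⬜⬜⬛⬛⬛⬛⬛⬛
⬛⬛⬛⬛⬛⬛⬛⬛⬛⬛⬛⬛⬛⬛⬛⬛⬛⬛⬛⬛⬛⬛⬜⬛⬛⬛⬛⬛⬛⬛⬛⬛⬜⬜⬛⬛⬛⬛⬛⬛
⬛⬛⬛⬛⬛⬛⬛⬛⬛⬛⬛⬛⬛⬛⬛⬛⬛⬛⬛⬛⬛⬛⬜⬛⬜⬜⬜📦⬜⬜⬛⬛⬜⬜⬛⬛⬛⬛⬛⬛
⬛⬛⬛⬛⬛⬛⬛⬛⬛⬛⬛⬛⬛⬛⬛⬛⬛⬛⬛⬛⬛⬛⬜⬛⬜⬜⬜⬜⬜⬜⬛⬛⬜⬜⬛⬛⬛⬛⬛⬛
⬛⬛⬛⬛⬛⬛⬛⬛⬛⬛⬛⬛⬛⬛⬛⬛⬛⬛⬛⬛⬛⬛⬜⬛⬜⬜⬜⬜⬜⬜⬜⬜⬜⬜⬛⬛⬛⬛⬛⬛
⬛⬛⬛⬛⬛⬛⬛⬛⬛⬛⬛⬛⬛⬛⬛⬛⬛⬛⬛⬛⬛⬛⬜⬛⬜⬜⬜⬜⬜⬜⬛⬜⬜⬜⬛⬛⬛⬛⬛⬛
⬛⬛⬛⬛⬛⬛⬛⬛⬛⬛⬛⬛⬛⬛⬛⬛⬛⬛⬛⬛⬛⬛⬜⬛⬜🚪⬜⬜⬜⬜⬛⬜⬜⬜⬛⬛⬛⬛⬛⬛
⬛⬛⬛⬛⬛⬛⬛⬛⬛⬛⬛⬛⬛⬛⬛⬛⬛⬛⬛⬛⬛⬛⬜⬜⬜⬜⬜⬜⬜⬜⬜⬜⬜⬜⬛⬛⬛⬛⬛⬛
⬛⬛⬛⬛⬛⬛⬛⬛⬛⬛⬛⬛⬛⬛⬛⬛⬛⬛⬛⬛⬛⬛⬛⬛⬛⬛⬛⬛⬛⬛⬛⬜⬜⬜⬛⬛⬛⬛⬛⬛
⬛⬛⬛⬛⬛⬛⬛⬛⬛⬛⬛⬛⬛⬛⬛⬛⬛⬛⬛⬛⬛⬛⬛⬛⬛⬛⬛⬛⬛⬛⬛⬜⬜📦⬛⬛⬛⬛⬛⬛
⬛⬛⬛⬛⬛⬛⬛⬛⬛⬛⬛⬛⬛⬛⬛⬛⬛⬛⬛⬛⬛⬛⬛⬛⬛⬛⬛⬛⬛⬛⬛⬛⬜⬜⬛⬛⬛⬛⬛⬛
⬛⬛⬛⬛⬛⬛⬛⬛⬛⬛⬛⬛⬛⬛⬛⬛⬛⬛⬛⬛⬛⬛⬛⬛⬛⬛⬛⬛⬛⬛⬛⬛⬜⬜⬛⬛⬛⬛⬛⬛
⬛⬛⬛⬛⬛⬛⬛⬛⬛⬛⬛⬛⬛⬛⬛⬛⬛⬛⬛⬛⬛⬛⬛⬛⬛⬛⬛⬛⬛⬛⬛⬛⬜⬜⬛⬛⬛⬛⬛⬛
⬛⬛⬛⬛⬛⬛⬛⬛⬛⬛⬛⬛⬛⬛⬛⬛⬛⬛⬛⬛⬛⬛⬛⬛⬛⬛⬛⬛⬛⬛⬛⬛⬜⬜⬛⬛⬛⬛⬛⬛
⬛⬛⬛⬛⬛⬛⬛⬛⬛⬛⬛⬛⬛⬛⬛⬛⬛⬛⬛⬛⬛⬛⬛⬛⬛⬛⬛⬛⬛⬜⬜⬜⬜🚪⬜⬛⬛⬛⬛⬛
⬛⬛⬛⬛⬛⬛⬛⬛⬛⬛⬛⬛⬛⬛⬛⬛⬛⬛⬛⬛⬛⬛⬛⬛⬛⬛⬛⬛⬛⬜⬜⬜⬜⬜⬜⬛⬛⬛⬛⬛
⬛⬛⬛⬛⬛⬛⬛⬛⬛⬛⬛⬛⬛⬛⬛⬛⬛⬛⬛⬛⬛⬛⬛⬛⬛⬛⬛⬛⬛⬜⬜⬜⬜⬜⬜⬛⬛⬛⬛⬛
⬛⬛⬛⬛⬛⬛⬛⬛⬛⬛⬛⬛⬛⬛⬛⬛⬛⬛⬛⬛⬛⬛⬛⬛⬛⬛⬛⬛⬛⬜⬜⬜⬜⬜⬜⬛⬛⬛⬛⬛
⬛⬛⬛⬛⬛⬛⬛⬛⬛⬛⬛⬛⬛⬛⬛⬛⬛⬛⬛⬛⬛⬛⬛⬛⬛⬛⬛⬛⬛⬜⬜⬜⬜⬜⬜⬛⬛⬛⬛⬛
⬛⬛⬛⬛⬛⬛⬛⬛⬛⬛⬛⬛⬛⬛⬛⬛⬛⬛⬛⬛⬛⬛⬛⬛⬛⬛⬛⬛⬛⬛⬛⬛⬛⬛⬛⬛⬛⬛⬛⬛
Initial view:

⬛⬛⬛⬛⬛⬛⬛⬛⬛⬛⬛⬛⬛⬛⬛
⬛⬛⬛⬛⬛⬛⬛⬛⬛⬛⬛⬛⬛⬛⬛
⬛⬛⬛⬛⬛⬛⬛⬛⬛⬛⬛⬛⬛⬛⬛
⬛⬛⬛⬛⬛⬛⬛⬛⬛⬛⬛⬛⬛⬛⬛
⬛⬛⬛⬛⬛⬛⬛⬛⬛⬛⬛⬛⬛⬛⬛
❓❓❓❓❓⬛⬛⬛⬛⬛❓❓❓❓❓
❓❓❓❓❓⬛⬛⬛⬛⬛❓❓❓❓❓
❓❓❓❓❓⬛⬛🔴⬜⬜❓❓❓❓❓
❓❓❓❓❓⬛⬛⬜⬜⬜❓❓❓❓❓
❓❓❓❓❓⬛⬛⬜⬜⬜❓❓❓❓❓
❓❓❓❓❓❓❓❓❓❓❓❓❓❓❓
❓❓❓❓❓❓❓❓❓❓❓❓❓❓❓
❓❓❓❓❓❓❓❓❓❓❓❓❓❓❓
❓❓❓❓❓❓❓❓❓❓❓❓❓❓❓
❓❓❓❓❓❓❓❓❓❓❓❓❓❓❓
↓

⬛⬛⬛⬛⬛⬛⬛⬛⬛⬛⬛⬛⬛⬛⬛
⬛⬛⬛⬛⬛⬛⬛⬛⬛⬛⬛⬛⬛⬛⬛
⬛⬛⬛⬛⬛⬛⬛⬛⬛⬛⬛⬛⬛⬛⬛
⬛⬛⬛⬛⬛⬛⬛⬛⬛⬛⬛⬛⬛⬛⬛
❓❓❓❓❓⬛⬛⬛⬛⬛❓❓❓❓❓
❓❓❓❓❓⬛⬛⬛⬛⬛❓❓❓❓❓
❓❓❓❓❓⬛⬛⬜⬜⬜❓❓❓❓❓
❓❓❓❓❓⬛⬛🔴⬜⬜❓❓❓❓❓
❓❓❓❓❓⬛⬛⬜⬜⬜❓❓❓❓❓
❓❓❓❓❓⬛⬛📦⬜⬜❓❓❓❓❓
❓❓❓❓❓❓❓❓❓❓❓❓❓❓❓
❓❓❓❓❓❓❓❓❓❓❓❓❓❓❓
❓❓❓❓❓❓❓❓❓❓❓❓❓❓❓
❓❓❓❓❓❓❓❓❓❓❓❓❓❓❓
❓❓❓❓❓❓❓❓❓❓❓❓❓❓❓

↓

⬛⬛⬛⬛⬛⬛⬛⬛⬛⬛⬛⬛⬛⬛⬛
⬛⬛⬛⬛⬛⬛⬛⬛⬛⬛⬛⬛⬛⬛⬛
⬛⬛⬛⬛⬛⬛⬛⬛⬛⬛⬛⬛⬛⬛⬛
❓❓❓❓❓⬛⬛⬛⬛⬛❓❓❓❓❓
❓❓❓❓❓⬛⬛⬛⬛⬛❓❓❓❓❓
❓❓❓❓❓⬛⬛⬜⬜⬜❓❓❓❓❓
❓❓❓❓❓⬛⬛⬜⬜⬜❓❓❓❓❓
❓❓❓❓❓⬛⬛🔴⬜⬜❓❓❓❓❓
❓❓❓❓❓⬛⬛📦⬜⬜❓❓❓❓❓
❓❓❓❓❓⬛⬛⬜⬜⬜❓❓❓❓❓
❓❓❓❓❓❓❓❓❓❓❓❓❓❓❓
❓❓❓❓❓❓❓❓❓❓❓❓❓❓❓
❓❓❓❓❓❓❓❓❓❓❓❓❓❓❓
❓❓❓❓❓❓❓❓❓❓❓❓❓❓❓
❓❓❓❓❓❓❓❓❓❓❓❓❓❓❓

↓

⬛⬛⬛⬛⬛⬛⬛⬛⬛⬛⬛⬛⬛⬛⬛
⬛⬛⬛⬛⬛⬛⬛⬛⬛⬛⬛⬛⬛⬛⬛
❓❓❓❓❓⬛⬛⬛⬛⬛❓❓❓❓❓
❓❓❓❓❓⬛⬛⬛⬛⬛❓❓❓❓❓
❓❓❓❓❓⬛⬛⬜⬜⬜❓❓❓❓❓
❓❓❓❓❓⬛⬛⬜⬜⬜❓❓❓❓❓
❓❓❓❓❓⬛⬛⬜⬜⬜❓❓❓❓❓
❓❓❓❓❓⬛⬛🔴⬜⬜❓❓❓❓❓
❓❓❓❓❓⬛⬛⬜⬜⬜❓❓❓❓❓
❓❓❓❓❓⬛⬛⬜⬜⬜❓❓❓❓❓
❓❓❓❓❓❓❓❓❓❓❓❓❓❓❓
❓❓❓❓❓❓❓❓❓❓❓❓❓❓❓
❓❓❓❓❓❓❓❓❓❓❓❓❓❓❓
❓❓❓❓❓❓❓❓❓❓❓❓❓❓❓
❓❓❓❓❓❓❓❓❓❓❓❓❓❓❓

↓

⬛⬛⬛⬛⬛⬛⬛⬛⬛⬛⬛⬛⬛⬛⬛
❓❓❓❓❓⬛⬛⬛⬛⬛❓❓❓❓❓
❓❓❓❓❓⬛⬛⬛⬛⬛❓❓❓❓❓
❓❓❓❓❓⬛⬛⬜⬜⬜❓❓❓❓❓
❓❓❓❓❓⬛⬛⬜⬜⬜❓❓❓❓❓
❓❓❓❓❓⬛⬛⬜⬜⬜❓❓❓❓❓
❓❓❓❓❓⬛⬛📦⬜⬜❓❓❓❓❓
❓❓❓❓❓⬛⬛🔴⬜⬜❓❓❓❓❓
❓❓❓❓❓⬛⬛⬜⬜⬜❓❓❓❓❓
❓❓❓❓❓⬛⬛⬛⬛⬛❓❓❓❓❓
❓❓❓❓❓❓❓❓❓❓❓❓❓❓❓
❓❓❓❓❓❓❓❓❓❓❓❓❓❓❓
❓❓❓❓❓❓❓❓❓❓❓❓❓❓❓
❓❓❓❓❓❓❓❓❓❓❓❓❓❓❓
❓❓❓❓❓❓❓❓❓❓❓❓❓❓❓

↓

❓❓❓❓❓⬛⬛⬛⬛⬛❓❓❓❓❓
❓❓❓❓❓⬛⬛⬛⬛⬛❓❓❓❓❓
❓❓❓❓❓⬛⬛⬜⬜⬜❓❓❓❓❓
❓❓❓❓❓⬛⬛⬜⬜⬜❓❓❓❓❓
❓❓❓❓❓⬛⬛⬜⬜⬜❓❓❓❓❓
❓❓❓❓❓⬛⬛📦⬜⬜❓❓❓❓❓
❓❓❓❓❓⬛⬛⬜⬜⬜❓❓❓❓❓
❓❓❓❓❓⬛⬛🔴⬜⬜❓❓❓❓❓
❓❓❓❓❓⬛⬛⬛⬛⬛❓❓❓❓❓
❓❓❓❓❓⬛⬛⬛⬛⬛❓❓❓❓❓
❓❓❓❓❓❓❓❓❓❓❓❓❓❓❓
❓❓❓❓❓❓❓❓❓❓❓❓❓❓❓
❓❓❓❓❓❓❓❓❓❓❓❓❓❓❓
❓❓❓❓❓❓❓❓❓❓❓❓❓❓❓
❓❓❓❓❓❓❓❓❓❓❓❓❓❓❓

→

❓❓❓❓⬛⬛⬛⬛⬛❓❓❓❓❓❓
❓❓❓❓⬛⬛⬛⬛⬛❓❓❓❓❓❓
❓❓❓❓⬛⬛⬜⬜⬜❓❓❓❓❓❓
❓❓❓❓⬛⬛⬜⬜⬜❓❓❓❓❓❓
❓❓❓❓⬛⬛⬜⬜⬜❓❓❓❓❓❓
❓❓❓❓⬛⬛📦⬜⬜⬜❓❓❓❓❓
❓❓❓❓⬛⬛⬜⬜⬜⬜❓❓❓❓❓
❓❓❓❓⬛⬛⬜🔴⬜⬜❓❓❓❓❓
❓❓❓❓⬛⬛⬛⬛⬛⬜❓❓❓❓❓
❓❓❓❓⬛⬛⬛⬛⬛⬜❓❓❓❓❓
❓❓❓❓❓❓❓❓❓❓❓❓❓❓❓
❓❓❓❓❓❓❓❓❓❓❓❓❓❓❓
❓❓❓❓❓❓❓❓❓❓❓❓❓❓❓
❓❓❓❓❓❓❓❓❓❓❓❓❓❓❓
❓❓❓❓❓❓❓❓❓❓❓❓❓❓❓

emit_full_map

⬛⬛⬛⬛⬛❓
⬛⬛⬛⬛⬛❓
⬛⬛⬜⬜⬜❓
⬛⬛⬜⬜⬜❓
⬛⬛⬜⬜⬜❓
⬛⬛📦⬜⬜⬜
⬛⬛⬜⬜⬜⬜
⬛⬛⬜🔴⬜⬜
⬛⬛⬛⬛⬛⬜
⬛⬛⬛⬛⬛⬜

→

❓❓❓⬛⬛⬛⬛⬛❓❓❓❓❓❓❓
❓❓❓⬛⬛⬛⬛⬛❓❓❓❓❓❓❓
❓❓❓⬛⬛⬜⬜⬜❓❓❓❓❓❓❓
❓❓❓⬛⬛⬜⬜⬜❓❓❓❓❓❓❓
❓❓❓⬛⬛⬜⬜⬜❓❓❓❓❓❓❓
❓❓❓⬛⬛📦⬜⬜⬜⬜❓❓❓❓❓
❓❓❓⬛⬛⬜⬜⬜⬜⬜❓❓❓❓❓
❓❓❓⬛⬛⬜⬜🔴⬜⬜❓❓❓❓❓
❓❓❓⬛⬛⬛⬛⬛⬜⬛❓❓❓❓❓
❓❓❓⬛⬛⬛⬛⬛⬜⬛❓❓❓❓❓
❓❓❓❓❓❓❓❓❓❓❓❓❓❓❓
❓❓❓❓❓❓❓❓❓❓❓❓❓❓❓
❓❓❓❓❓❓❓❓❓❓❓❓❓❓❓
❓❓❓❓❓❓❓❓❓❓❓❓❓❓❓
❓❓❓❓❓❓❓❓❓❓❓❓❓❓❓

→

❓❓⬛⬛⬛⬛⬛❓❓❓❓❓❓❓❓
❓❓⬛⬛⬛⬛⬛❓❓❓❓❓❓❓❓
❓❓⬛⬛⬜⬜⬜❓❓❓❓❓❓❓❓
❓❓⬛⬛⬜⬜⬜❓❓❓❓❓❓❓❓
❓❓⬛⬛⬜⬜⬜❓❓❓❓❓❓❓❓
❓❓⬛⬛📦⬜⬜⬜⬜⬜❓❓❓❓❓
❓❓⬛⬛⬜⬜⬜⬜⬜⬜❓❓❓❓❓
❓❓⬛⬛⬜⬜⬜🔴⬜⬜❓❓❓❓❓
❓❓⬛⬛⬛⬛⬛⬜⬛⬛❓❓❓❓❓
❓❓⬛⬛⬛⬛⬛⬜⬛⬛❓❓❓❓❓
❓❓❓❓❓❓❓❓❓❓❓❓❓❓❓
❓❓❓❓❓❓❓❓❓❓❓❓❓❓❓
❓❓❓❓❓❓❓❓❓❓❓❓❓❓❓
❓❓❓❓❓❓❓❓❓❓❓❓❓❓❓
❓❓❓❓❓❓❓❓❓❓❓❓❓❓❓

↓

❓❓⬛⬛⬛⬛⬛❓❓❓❓❓❓❓❓
❓❓⬛⬛⬜⬜⬜❓❓❓❓❓❓❓❓
❓❓⬛⬛⬜⬜⬜❓❓❓❓❓❓❓❓
❓❓⬛⬛⬜⬜⬜❓❓❓❓❓❓❓❓
❓❓⬛⬛📦⬜⬜⬜⬜⬜❓❓❓❓❓
❓❓⬛⬛⬜⬜⬜⬜⬜⬜❓❓❓❓❓
❓❓⬛⬛⬜⬜⬜⬜⬜⬜❓❓❓❓❓
❓❓⬛⬛⬛⬛⬛🔴⬛⬛❓❓❓❓❓
❓❓⬛⬛⬛⬛⬛⬜⬛⬛❓❓❓❓❓
❓❓❓❓❓⬛⬛⬜⬛⬛❓❓❓❓❓
❓❓❓❓❓❓❓❓❓❓❓❓❓❓❓
❓❓❓❓❓❓❓❓❓❓❓❓❓❓❓
❓❓❓❓❓❓❓❓❓❓❓❓❓❓❓
❓❓❓❓❓❓❓❓❓❓❓❓❓❓❓
❓❓❓❓❓❓❓❓❓❓❓❓❓❓❓

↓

❓❓⬛⬛⬜⬜⬜❓❓❓❓❓❓❓❓
❓❓⬛⬛⬜⬜⬜❓❓❓❓❓❓❓❓
❓❓⬛⬛⬜⬜⬜❓❓❓❓❓❓❓❓
❓❓⬛⬛📦⬜⬜⬜⬜⬜❓❓❓❓❓
❓❓⬛⬛⬜⬜⬜⬜⬜⬜❓❓❓❓❓
❓❓⬛⬛⬜⬜⬜⬜⬜⬜❓❓❓❓❓
❓❓⬛⬛⬛⬛⬛⬜⬛⬛❓❓❓❓❓
❓❓⬛⬛⬛⬛⬛🔴⬛⬛❓❓❓❓❓
❓❓❓❓❓⬛⬛⬜⬛⬛❓❓❓❓❓
❓❓❓❓❓⬛⬛⬜⬛⬛❓❓❓❓❓
❓❓❓❓❓❓❓❓❓❓❓❓❓❓❓
❓❓❓❓❓❓❓❓❓❓❓❓❓❓❓
❓❓❓❓❓❓❓❓❓❓❓❓❓❓❓
❓❓❓❓❓❓❓❓❓❓❓❓❓❓❓
❓❓❓❓❓❓❓❓❓❓❓❓❓❓❓

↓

❓❓⬛⬛⬜⬜⬜❓❓❓❓❓❓❓❓
❓❓⬛⬛⬜⬜⬜❓❓❓❓❓❓❓❓
❓❓⬛⬛📦⬜⬜⬜⬜⬜❓❓❓❓❓
❓❓⬛⬛⬜⬜⬜⬜⬜⬜❓❓❓❓❓
❓❓⬛⬛⬜⬜⬜⬜⬜⬜❓❓❓❓❓
❓❓⬛⬛⬛⬛⬛⬜⬛⬛❓❓❓❓❓
❓❓⬛⬛⬛⬛⬛⬜⬛⬛❓❓❓❓❓
❓❓❓❓❓⬛⬛🔴⬛⬛❓❓❓❓❓
❓❓❓❓❓⬛⬛⬜⬛⬛❓❓❓❓❓
❓❓❓❓❓⬛⬛⬜⬛⬛❓❓❓❓❓
❓❓❓❓❓❓❓❓❓❓❓❓❓❓❓
❓❓❓❓❓❓❓❓❓❓❓❓❓❓❓
❓❓❓❓❓❓❓❓❓❓❓❓❓❓❓
❓❓❓❓❓❓❓❓❓❓❓❓❓❓❓
❓❓❓❓❓❓❓❓❓❓❓❓❓❓❓

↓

❓❓⬛⬛⬜⬜⬜❓❓❓❓❓❓❓❓
❓❓⬛⬛📦⬜⬜⬜⬜⬜❓❓❓❓❓
❓❓⬛⬛⬜⬜⬜⬜⬜⬜❓❓❓❓❓
❓❓⬛⬛⬜⬜⬜⬜⬜⬜❓❓❓❓❓
❓❓⬛⬛⬛⬛⬛⬜⬛⬛❓❓❓❓❓
❓❓⬛⬛⬛⬛⬛⬜⬛⬛❓❓❓❓❓
❓❓❓❓❓⬛⬛⬜⬛⬛❓❓❓❓❓
❓❓❓❓❓⬛⬛🔴⬛⬛❓❓❓❓❓
❓❓❓❓❓⬛⬛⬜⬛⬛❓❓❓❓❓
❓❓❓❓❓⬛⬛⬜⬛⬛❓❓❓❓❓
❓❓❓❓❓❓❓❓❓❓❓❓❓❓❓
❓❓❓❓❓❓❓❓❓❓❓❓❓❓❓
❓❓❓❓❓❓❓❓❓❓❓❓❓❓❓
❓❓❓❓❓❓❓❓❓❓❓❓❓❓❓
❓❓❓❓❓❓❓❓❓❓❓❓❓❓❓

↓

❓❓⬛⬛📦⬜⬜⬜⬜⬜❓❓❓❓❓
❓❓⬛⬛⬜⬜⬜⬜⬜⬜❓❓❓❓❓
❓❓⬛⬛⬜⬜⬜⬜⬜⬜❓❓❓❓❓
❓❓⬛⬛⬛⬛⬛⬜⬛⬛❓❓❓❓❓
❓❓⬛⬛⬛⬛⬛⬜⬛⬛❓❓❓❓❓
❓❓❓❓❓⬛⬛⬜⬛⬛❓❓❓❓❓
❓❓❓❓❓⬛⬛⬜⬛⬛❓❓❓❓❓
❓❓❓❓❓⬛⬛🔴⬛⬛❓❓❓❓❓
❓❓❓❓❓⬛⬛⬜⬛⬛❓❓❓❓❓
❓❓❓❓❓⬛⬛⬜⬛⬛❓❓❓❓❓
❓❓❓❓❓❓❓❓❓❓❓❓❓❓❓
❓❓❓❓❓❓❓❓❓❓❓❓❓❓❓
❓❓❓❓❓❓❓❓❓❓❓❓❓❓❓
❓❓❓❓❓❓❓❓❓❓❓❓❓❓❓
❓❓❓❓❓❓❓❓❓❓❓❓❓❓❓

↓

❓❓⬛⬛⬜⬜⬜⬜⬜⬜❓❓❓❓❓
❓❓⬛⬛⬜⬜⬜⬜⬜⬜❓❓❓❓❓
❓❓⬛⬛⬛⬛⬛⬜⬛⬛❓❓❓❓❓
❓❓⬛⬛⬛⬛⬛⬜⬛⬛❓❓❓❓❓
❓❓❓❓❓⬛⬛⬜⬛⬛❓❓❓❓❓
❓❓❓❓❓⬛⬛⬜⬛⬛❓❓❓❓❓
❓❓❓❓❓⬛⬛⬜⬛⬛❓❓❓❓❓
❓❓❓❓❓⬛⬛🔴⬛⬛❓❓❓❓❓
❓❓❓❓❓⬛⬛⬜⬛⬛❓❓❓❓❓
❓❓❓❓❓⬜⬜⬜⬛⬛❓❓❓❓❓
❓❓❓❓❓❓❓❓❓❓❓❓❓❓❓
❓❓❓❓❓❓❓❓❓❓❓❓❓❓❓
❓❓❓❓❓❓❓❓❓❓❓❓❓❓❓
❓❓❓❓❓❓❓❓❓❓❓❓❓❓❓
❓❓❓❓❓❓❓❓❓❓❓❓❓❓❓

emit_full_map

⬛⬛⬛⬛⬛❓❓❓
⬛⬛⬛⬛⬛❓❓❓
⬛⬛⬜⬜⬜❓❓❓
⬛⬛⬜⬜⬜❓❓❓
⬛⬛⬜⬜⬜❓❓❓
⬛⬛📦⬜⬜⬜⬜⬜
⬛⬛⬜⬜⬜⬜⬜⬜
⬛⬛⬜⬜⬜⬜⬜⬜
⬛⬛⬛⬛⬛⬜⬛⬛
⬛⬛⬛⬛⬛⬜⬛⬛
❓❓❓⬛⬛⬜⬛⬛
❓❓❓⬛⬛⬜⬛⬛
❓❓❓⬛⬛⬜⬛⬛
❓❓❓⬛⬛🔴⬛⬛
❓❓❓⬛⬛⬜⬛⬛
❓❓❓⬜⬜⬜⬛⬛


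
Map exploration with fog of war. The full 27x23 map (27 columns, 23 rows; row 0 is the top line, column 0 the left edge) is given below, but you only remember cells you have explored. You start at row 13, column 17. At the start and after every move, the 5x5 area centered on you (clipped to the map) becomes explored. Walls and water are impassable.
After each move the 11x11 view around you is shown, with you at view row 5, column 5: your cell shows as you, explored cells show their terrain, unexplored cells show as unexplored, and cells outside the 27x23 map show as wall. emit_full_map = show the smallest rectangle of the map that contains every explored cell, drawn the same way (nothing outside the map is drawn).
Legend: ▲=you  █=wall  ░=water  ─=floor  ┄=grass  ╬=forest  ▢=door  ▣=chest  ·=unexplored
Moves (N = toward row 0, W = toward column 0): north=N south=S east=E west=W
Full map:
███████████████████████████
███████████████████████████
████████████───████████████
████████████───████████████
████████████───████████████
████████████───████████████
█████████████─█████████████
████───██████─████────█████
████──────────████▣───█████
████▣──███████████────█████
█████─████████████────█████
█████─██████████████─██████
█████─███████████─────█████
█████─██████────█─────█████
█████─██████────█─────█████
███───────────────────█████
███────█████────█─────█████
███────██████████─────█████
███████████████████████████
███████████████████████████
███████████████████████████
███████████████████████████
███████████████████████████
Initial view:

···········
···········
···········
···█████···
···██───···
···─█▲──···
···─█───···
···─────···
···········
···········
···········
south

···········
···········
···█████···
···██───···
···─█───···
···─█▲──···
···─────···
···─█───···
···········
···········
···········

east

···········
···········
··█████····
··██────···
··─█────···
··─█─▲──···
··──────···
··─█────···
···········
···········
···········

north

···········
···········
···········
··█████─···
··██────···
··─█─▲──···
··─█────···
··──────···
··─█────···
···········
···········

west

···········
···········
···········
···█████─··
···██────··
···─█▲───··
···─█────··
···──────··
···─█────··
···········
···········

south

···········
···········
···█████─··
···██────··
···─█────··
···─█▲───··
···──────··
···─█────··
···········
···········
···········

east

···········
···········
··█████─···
··██────···
··─█────···
··─█─▲──···
··──────···
··─█────···
···········
···········
···········

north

···········
···········
···········
··█████─···
··██────···
··─█─▲──···
··─█────···
··──────···
··─█────···
···········
···········

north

···········
···········
···········
···██───···
··█████─···
··██─▲──···
··─█────···
··─█────···
··──────···
··─█────···
···········

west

···········
···········
···········
···███───··
···█████─··
···██▲───··
···─█────··
···─█────··
···──────··
···─█────··
···········

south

···········
···········
···███───··
···█████─··
···██────··
···─█▲───··
···─█────··
···──────··
···─█────··
···········
···········

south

···········
···███───··
···█████─··
···██────··
···─█────··
···─█▲───··
···──────··
···─█────··
···········
···········
···········

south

···███───··
···█████─··
···██────··
···─█────··
···─█────··
···──▲───··
···─█────··
···██───···
···········
···········
···········

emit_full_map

███───
█████─
██────
─█────
─█────
──▲───
─█────
██───·

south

···█████─··
···██────··
···─█────··
···─█────··
···──────··
···─█▲───··
···██───···
···█████···
···········
···········
···········

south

···██────··
···─█────··
···─█────··
···──────··
···─█────··
···██▲──···
···█████···
···█████···
···········
···········
···········

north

···█████─··
···██────··
···─█────··
···─█────··
···──────··
···─█▲───··
···██───···
···█████···
···█████···
···········
···········

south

···██────··
···─█────··
···─█────··
···──────··
···─█────··
···██▲──···
···█████···
···█████···
···········
···········
···········

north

···█████─··
···██────··
···─█────··
···─█────··
···──────··
···─█▲───··
···██───···
···█████···
···█████···
···········
···········

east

··█████─···
··██────···
··─█────···
··─█────···
··──────···
··─█─▲──···
··██────···
··██████···
··█████····
···········
···········

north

··███───···
··█████─···
··██────···
··─█────···
··─█────···
··───▲──···
··─█────···
··██────···
··██████···
··█████····
···········

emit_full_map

███───
█████─
██────
─█────
─█────
───▲──
─█────
██────
██████
█████·


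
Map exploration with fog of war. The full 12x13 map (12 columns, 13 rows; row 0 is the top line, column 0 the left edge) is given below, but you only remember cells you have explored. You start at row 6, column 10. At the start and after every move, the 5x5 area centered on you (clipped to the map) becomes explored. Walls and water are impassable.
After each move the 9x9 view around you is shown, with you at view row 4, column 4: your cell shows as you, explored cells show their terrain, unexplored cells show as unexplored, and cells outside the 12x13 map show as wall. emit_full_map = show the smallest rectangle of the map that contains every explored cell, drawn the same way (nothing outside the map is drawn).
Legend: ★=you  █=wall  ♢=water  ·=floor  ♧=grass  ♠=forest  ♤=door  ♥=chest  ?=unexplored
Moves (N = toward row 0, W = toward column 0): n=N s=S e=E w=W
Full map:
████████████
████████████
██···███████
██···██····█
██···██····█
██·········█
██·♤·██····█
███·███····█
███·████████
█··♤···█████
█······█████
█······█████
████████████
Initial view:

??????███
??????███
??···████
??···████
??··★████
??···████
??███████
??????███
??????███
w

???????██
???????██
??····███
??····███
??··★·███
??····███
??███████
???????██
???????██

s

???????██
??····███
??····███
??····███
??··★·███
??███████
??███████
???????██
???????██

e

??????███
?····████
?····████
?····████
?···★████
?████████
?████████
??????███
??????███

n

??????███
??????███
?····████
?····████
?···★████
?····████
?████████
?████████
??????███

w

???????██
???????██
??····███
??····███
??··★·███
??····███
??███████
??███████
???????██

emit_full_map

····█
····█
··★·█
····█
█████
█████

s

???????██
??····███
??····███
??····███
??··★·███
??███████
??███████
???????██
???????██

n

???????██
???????██
??····███
??····███
??··★·███
??····███
??███████
??███████
???????██


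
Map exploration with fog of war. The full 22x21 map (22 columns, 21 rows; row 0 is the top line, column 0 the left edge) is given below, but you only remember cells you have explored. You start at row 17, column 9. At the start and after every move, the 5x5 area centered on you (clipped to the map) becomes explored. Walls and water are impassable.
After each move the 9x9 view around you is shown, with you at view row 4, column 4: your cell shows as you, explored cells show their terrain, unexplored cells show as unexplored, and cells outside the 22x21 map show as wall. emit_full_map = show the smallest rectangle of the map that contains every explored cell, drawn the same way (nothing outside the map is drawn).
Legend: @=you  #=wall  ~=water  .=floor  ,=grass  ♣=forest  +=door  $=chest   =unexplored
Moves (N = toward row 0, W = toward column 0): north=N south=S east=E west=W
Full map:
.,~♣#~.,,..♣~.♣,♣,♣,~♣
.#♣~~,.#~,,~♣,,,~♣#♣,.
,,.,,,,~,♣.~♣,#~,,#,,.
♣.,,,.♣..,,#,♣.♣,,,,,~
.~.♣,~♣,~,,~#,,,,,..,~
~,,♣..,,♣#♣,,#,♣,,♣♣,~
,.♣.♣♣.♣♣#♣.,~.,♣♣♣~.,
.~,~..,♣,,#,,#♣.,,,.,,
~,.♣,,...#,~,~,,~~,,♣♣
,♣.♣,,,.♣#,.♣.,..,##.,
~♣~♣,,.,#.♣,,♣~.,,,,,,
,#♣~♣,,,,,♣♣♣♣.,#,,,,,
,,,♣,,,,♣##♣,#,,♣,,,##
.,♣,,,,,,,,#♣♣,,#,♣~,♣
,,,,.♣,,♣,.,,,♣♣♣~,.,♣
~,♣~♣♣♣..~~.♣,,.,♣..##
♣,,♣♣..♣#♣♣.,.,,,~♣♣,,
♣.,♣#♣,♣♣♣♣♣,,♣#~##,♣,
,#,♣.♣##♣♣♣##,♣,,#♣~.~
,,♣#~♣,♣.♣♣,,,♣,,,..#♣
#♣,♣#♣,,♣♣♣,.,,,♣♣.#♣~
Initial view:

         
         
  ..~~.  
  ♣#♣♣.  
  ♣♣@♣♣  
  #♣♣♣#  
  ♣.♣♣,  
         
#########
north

         
         
  ,♣,.,  
  ..~~.  
  ♣#@♣.  
  ♣♣♣♣♣  
  #♣♣♣#  
  ♣.♣♣,  
         

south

         
  ,♣,.,  
  ..~~.  
  ♣#♣♣.  
  ♣♣@♣♣  
  #♣♣♣#  
  ♣.♣♣,  
         
#########

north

         
         
  ,♣,.,  
  ..~~.  
  ♣#@♣.  
  ♣♣♣♣♣  
  #♣♣♣#  
  ♣.♣♣,  
         

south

         
  ,♣,.,  
  ..~~.  
  ♣#♣♣.  
  ♣♣@♣♣  
  #♣♣♣#  
  ♣.♣♣,  
         
#########

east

         
 ,♣,.,   
 ..~~.♣  
 ♣#♣♣.,  
 ♣♣♣@♣,  
 #♣♣♣##  
 ♣.♣♣,,  
         
#########

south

 ,♣,.,   
 ..~~.♣  
 ♣#♣♣.,  
 ♣♣♣♣♣,  
 #♣♣@##  
 ♣.♣♣,,  
  ♣♣♣,.  
#########
#########

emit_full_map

,♣,., 
..~~.♣
♣#♣♣.,
♣♣♣♣♣,
#♣♣@##
♣.♣♣,,
 ♣♣♣,.

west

  ,♣,.,  
  ..~~.♣ 
  ♣#♣♣., 
  ♣♣♣♣♣, 
  #♣@♣## 
  ♣.♣♣,, 
  ,♣♣♣,. 
#########
#########

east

 ,♣,.,   
 ..~~.♣  
 ♣#♣♣.,  
 ♣♣♣♣♣,  
 #♣♣@##  
 ♣.♣♣,,  
 ,♣♣♣,.  
#########
#########

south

 ..~~.♣  
 ♣#♣♣.,  
 ♣♣♣♣♣,  
 #♣♣♣##  
 ♣.♣@,,  
 ,♣♣♣,.  
#########
#########
#########

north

 ,♣,.,   
 ..~~.♣  
 ♣#♣♣.,  
 ♣♣♣♣♣,  
 #♣♣@##  
 ♣.♣♣,,  
 ,♣♣♣,.  
#########
#########

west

  ,♣,.,  
  ..~~.♣ 
  ♣#♣♣., 
  ♣♣♣♣♣, 
  #♣@♣## 
  ♣.♣♣,, 
  ,♣♣♣,. 
#########
#########


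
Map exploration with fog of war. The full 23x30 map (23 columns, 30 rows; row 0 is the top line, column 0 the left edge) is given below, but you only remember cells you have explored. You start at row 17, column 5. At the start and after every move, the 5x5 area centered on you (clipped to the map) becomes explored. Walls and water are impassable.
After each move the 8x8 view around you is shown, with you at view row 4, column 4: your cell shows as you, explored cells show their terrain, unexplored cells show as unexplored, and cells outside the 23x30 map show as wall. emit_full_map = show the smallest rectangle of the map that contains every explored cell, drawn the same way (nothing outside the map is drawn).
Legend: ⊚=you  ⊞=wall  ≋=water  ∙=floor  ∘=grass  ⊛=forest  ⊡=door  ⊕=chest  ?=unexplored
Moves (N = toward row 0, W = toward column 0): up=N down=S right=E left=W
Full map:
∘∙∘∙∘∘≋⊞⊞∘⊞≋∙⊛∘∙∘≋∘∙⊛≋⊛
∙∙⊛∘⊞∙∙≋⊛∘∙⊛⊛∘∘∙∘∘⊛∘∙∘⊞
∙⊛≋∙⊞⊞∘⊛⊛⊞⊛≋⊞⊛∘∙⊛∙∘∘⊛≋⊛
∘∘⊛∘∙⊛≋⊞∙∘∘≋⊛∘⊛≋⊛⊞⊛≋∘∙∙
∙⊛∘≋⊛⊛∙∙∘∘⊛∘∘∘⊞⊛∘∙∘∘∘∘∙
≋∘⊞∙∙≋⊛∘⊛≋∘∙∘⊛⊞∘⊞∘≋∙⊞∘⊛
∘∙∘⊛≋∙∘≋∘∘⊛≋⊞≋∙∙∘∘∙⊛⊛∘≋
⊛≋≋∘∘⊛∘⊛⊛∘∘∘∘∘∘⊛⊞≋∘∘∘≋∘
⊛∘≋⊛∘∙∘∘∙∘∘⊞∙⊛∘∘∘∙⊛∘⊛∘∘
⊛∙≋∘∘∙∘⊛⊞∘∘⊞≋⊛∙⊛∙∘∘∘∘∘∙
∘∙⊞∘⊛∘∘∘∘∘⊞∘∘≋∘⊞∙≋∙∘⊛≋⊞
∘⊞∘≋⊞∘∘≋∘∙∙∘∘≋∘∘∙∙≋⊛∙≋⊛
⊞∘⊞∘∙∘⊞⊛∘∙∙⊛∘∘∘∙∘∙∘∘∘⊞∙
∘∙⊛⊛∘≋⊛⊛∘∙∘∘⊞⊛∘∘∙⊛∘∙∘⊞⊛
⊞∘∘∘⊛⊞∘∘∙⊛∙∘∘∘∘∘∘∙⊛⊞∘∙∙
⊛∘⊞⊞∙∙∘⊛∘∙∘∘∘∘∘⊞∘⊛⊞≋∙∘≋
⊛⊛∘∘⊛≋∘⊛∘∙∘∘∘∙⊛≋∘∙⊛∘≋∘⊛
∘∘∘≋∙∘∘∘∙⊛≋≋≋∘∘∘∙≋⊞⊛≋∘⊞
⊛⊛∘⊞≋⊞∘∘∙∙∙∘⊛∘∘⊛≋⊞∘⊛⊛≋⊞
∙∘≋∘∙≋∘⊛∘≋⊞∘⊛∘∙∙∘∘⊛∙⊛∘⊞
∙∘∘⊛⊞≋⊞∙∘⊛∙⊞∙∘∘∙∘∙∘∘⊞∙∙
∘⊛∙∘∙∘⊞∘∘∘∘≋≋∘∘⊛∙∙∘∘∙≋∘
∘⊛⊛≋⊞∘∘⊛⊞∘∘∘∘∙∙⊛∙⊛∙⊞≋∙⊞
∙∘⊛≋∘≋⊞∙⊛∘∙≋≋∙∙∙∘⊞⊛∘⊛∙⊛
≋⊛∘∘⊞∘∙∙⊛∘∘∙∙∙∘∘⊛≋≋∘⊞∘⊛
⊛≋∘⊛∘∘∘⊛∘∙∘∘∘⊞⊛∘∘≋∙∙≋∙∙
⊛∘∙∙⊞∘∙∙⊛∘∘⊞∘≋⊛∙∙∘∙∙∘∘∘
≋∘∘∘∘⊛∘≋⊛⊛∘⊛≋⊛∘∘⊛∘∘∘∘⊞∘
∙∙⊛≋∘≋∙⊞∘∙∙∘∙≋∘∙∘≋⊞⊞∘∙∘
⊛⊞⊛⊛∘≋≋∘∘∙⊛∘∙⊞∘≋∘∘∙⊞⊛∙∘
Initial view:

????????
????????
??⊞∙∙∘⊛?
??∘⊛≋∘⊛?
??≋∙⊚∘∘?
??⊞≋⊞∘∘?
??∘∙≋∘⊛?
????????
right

????????
????????
?⊞∙∙∘⊛∘?
?∘⊛≋∘⊛∘?
?≋∙∘⊚∘∙?
?⊞≋⊞∘∘∙?
?∘∙≋∘⊛∘?
????????

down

????????
?⊞∙∙∘⊛∘?
?∘⊛≋∘⊛∘?
?≋∙∘∘∘∙?
?⊞≋⊞⊚∘∙?
?∘∙≋∘⊛∘?
??⊞≋⊞∙∘?
????????

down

?⊞∙∙∘⊛∘?
?∘⊛≋∘⊛∘?
?≋∙∘∘∘∙?
?⊞≋⊞∘∘∙?
?∘∙≋⊚⊛∘?
??⊞≋⊞∙∘?
??∙∘⊞∘∘?
????????

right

⊞∙∙∘⊛∘??
∘⊛≋∘⊛∘??
≋∙∘∘∘∙⊛?
⊞≋⊞∘∘∙∙?
∘∙≋∘⊚∘≋?
?⊞≋⊞∙∘⊛?
?∙∘⊞∘∘∘?
????????

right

∙∙∘⊛∘???
⊛≋∘⊛∘???
∙∘∘∘∙⊛≋?
≋⊞∘∘∙∙∙?
∙≋∘⊛⊚≋⊞?
⊞≋⊞∙∘⊛∙?
∙∘⊞∘∘∘∘?
????????

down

⊛≋∘⊛∘???
∙∘∘∘∙⊛≋?
≋⊞∘∘∙∙∙?
∙≋∘⊛∘≋⊞?
⊞≋⊞∙⊚⊛∙?
∙∘⊞∘∘∘∘?
??∘⊛⊞∘∘?
????????

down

∙∘∘∘∙⊛≋?
≋⊞∘∘∙∙∙?
∙≋∘⊛∘≋⊞?
⊞≋⊞∙∘⊛∙?
∙∘⊞∘⊚∘∘?
??∘⊛⊞∘∘?
??⊞∙⊛∘∙?
????????

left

≋∙∘∘∘∙⊛≋
⊞≋⊞∘∘∙∙∙
∘∙≋∘⊛∘≋⊞
?⊞≋⊞∙∘⊛∙
?∙∘⊞⊚∘∘∘
??∘∘⊛⊞∘∘
??≋⊞∙⊛∘∙
????????

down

⊞≋⊞∘∘∙∙∙
∘∙≋∘⊛∘≋⊞
?⊞≋⊞∙∘⊛∙
?∙∘⊞∘∘∘∘
??∘∘⊚⊞∘∘
??≋⊞∙⊛∘∙
??∘∙∙⊛∘?
????????

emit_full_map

⊞∙∙∘⊛∘??
∘⊛≋∘⊛∘??
≋∙∘∘∘∙⊛≋
⊞≋⊞∘∘∙∙∙
∘∙≋∘⊛∘≋⊞
?⊞≋⊞∙∘⊛∙
?∙∘⊞∘∘∘∘
??∘∘⊚⊞∘∘
??≋⊞∙⊛∘∙
??∘∙∙⊛∘?

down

∘∙≋∘⊛∘≋⊞
?⊞≋⊞∙∘⊛∙
?∙∘⊞∘∘∘∘
??∘∘⊛⊞∘∘
??≋⊞⊚⊛∘∙
??∘∙∙⊛∘?
??∘∘⊛∘∙?
????????

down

?⊞≋⊞∙∘⊛∙
?∙∘⊞∘∘∘∘
??∘∘⊛⊞∘∘
??≋⊞∙⊛∘∙
??∘∙⊚⊛∘?
??∘∘⊛∘∙?
??∘∙∙⊛∘?
????????

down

?∙∘⊞∘∘∘∘
??∘∘⊛⊞∘∘
??≋⊞∙⊛∘∙
??∘∙∙⊛∘?
??∘∘⊚∘∙?
??∘∙∙⊛∘?
??⊛∘≋⊛⊛?
????????

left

??∙∘⊞∘∘∘
???∘∘⊛⊞∘
??∘≋⊞∙⊛∘
??⊞∘∙∙⊛∘
??∘∘⊚⊛∘∙
??⊞∘∙∙⊛∘
??∘⊛∘≋⊛⊛
????????

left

???∙∘⊞∘∘
????∘∘⊛⊞
??≋∘≋⊞∙⊛
??∘⊞∘∙∙⊛
??⊛∘⊚∘⊛∘
??∙⊞∘∙∙⊛
??∘∘⊛∘≋⊛
????????

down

????∘∘⊛⊞
??≋∘≋⊞∙⊛
??∘⊞∘∙∙⊛
??⊛∘∘∘⊛∘
??∙⊞⊚∙∙⊛
??∘∘⊛∘≋⊛
??≋∘≋∙⊞?
????????

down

??≋∘≋⊞∙⊛
??∘⊞∘∙∙⊛
??⊛∘∘∘⊛∘
??∙⊞∘∙∙⊛
??∘∘⊚∘≋⊛
??≋∘≋∙⊞?
??⊛∘≋≋∘?
⊞⊞⊞⊞⊞⊞⊞⊞

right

?≋∘≋⊞∙⊛∘
?∘⊞∘∙∙⊛∘
?⊛∘∘∘⊛∘∙
?∙⊞∘∙∙⊛∘
?∘∘⊛⊚≋⊛⊛
?≋∘≋∙⊞∘?
?⊛∘≋≋∘∘?
⊞⊞⊞⊞⊞⊞⊞⊞

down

?∘⊞∘∙∙⊛∘
?⊛∘∘∘⊛∘∙
?∙⊞∘∙∙⊛∘
?∘∘⊛∘≋⊛⊛
?≋∘≋⊚⊞∘?
?⊛∘≋≋∘∘?
⊞⊞⊞⊞⊞⊞⊞⊞
⊞⊞⊞⊞⊞⊞⊞⊞

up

?≋∘≋⊞∙⊛∘
?∘⊞∘∙∙⊛∘
?⊛∘∘∘⊛∘∙
?∙⊞∘∙∙⊛∘
?∘∘⊛⊚≋⊛⊛
?≋∘≋∙⊞∘?
?⊛∘≋≋∘∘?
⊞⊞⊞⊞⊞⊞⊞⊞

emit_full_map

⊞∙∙∘⊛∘??
∘⊛≋∘⊛∘??
≋∙∘∘∘∙⊛≋
⊞≋⊞∘∘∙∙∙
∘∙≋∘⊛∘≋⊞
?⊞≋⊞∙∘⊛∙
?∙∘⊞∘∘∘∘
??∘∘⊛⊞∘∘
≋∘≋⊞∙⊛∘∙
∘⊞∘∙∙⊛∘?
⊛∘∘∘⊛∘∙?
∙⊞∘∙∙⊛∘?
∘∘⊛⊚≋⊛⊛?
≋∘≋∙⊞∘??
⊛∘≋≋∘∘??

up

???∘∘⊛⊞∘
?≋∘≋⊞∙⊛∘
?∘⊞∘∙∙⊛∘
?⊛∘∘∘⊛∘∙
?∙⊞∘⊚∙⊛∘
?∘∘⊛∘≋⊛⊛
?≋∘≋∙⊞∘?
?⊛∘≋≋∘∘?

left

????∘∘⊛⊞
??≋∘≋⊞∙⊛
??∘⊞∘∙∙⊛
??⊛∘∘∘⊛∘
??∙⊞⊚∙∙⊛
??∘∘⊛∘≋⊛
??≋∘≋∙⊞∘
??⊛∘≋≋∘∘

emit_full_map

⊞∙∙∘⊛∘??
∘⊛≋∘⊛∘??
≋∙∘∘∘∙⊛≋
⊞≋⊞∘∘∙∙∙
∘∙≋∘⊛∘≋⊞
?⊞≋⊞∙∘⊛∙
?∙∘⊞∘∘∘∘
??∘∘⊛⊞∘∘
≋∘≋⊞∙⊛∘∙
∘⊞∘∙∙⊛∘?
⊛∘∘∘⊛∘∙?
∙⊞⊚∙∙⊛∘?
∘∘⊛∘≋⊛⊛?
≋∘≋∙⊞∘??
⊛∘≋≋∘∘??
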